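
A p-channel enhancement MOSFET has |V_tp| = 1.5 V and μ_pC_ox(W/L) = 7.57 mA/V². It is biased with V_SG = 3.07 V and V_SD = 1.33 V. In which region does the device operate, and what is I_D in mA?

V_ov = V_SG − |V_tp| = 3.07 − 1.5 = 1.57 V.
Since V_SD = 1.33 V < V_ov = 1.57 V, the device is in the triode region.
I_D = k_p [V_ov · V_SD − ½ V_SD²] = 7.57 × [1.57 × 1.33 − 0.5 × 1.33²] = 9.11 mA.

Triode; I_D = 9.11 mA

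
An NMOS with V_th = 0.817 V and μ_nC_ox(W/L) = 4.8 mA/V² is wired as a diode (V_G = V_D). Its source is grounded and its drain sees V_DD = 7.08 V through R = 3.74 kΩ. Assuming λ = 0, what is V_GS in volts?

V_GS = 1.60 V

With gate tied to drain, V_GS = V_DS ≥ V_GS − V_th, so the device is in saturation.
KCL at the drain: ½ k_n (V_GS − V_th)² = (V_DD − V_GS)/R.
Let x = V_GS − 0.817. Then 8.98 x² + x − 6.263 = 0, giving x = 0.781 V (positive root), so V_GS = 1.6 V.
I_D = (V_DD − V_GS)/R = (7.08 − 1.6) / 3.74 = 1.47 mA.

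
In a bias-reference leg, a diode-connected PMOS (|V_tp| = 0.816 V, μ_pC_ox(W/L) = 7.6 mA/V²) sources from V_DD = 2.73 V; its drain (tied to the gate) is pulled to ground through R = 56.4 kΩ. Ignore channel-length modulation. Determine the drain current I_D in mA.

I_D = 0.0323 mA

With gate tied to drain, V_SG = V_SD ≥ V_SG − |V_tp|, so the device is in saturation.
KCL at the drain: ½ k_p (V_SG − |V_tp|)² = (V_DD − V_SG)/R.
Let x = V_SG − 0.816. Then 214 x² + x − 1.914 = 0, giving x = 0.0922 V (positive root), so V_SG = 0.908 V.
I_D = (V_DD − V_SG)/R = (2.73 − 0.908) / 56.4 = 0.0323 mA.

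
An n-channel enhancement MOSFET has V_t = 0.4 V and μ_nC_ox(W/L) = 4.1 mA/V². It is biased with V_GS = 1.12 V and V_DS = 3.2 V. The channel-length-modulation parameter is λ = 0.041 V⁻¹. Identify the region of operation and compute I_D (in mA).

Saturation; I_D = 1.20 mA

V_ov = V_GS − V_t = 1.12 − 0.4 = 0.72 V.
Since V_DS = 3.2 V ≥ V_ov = 0.72 V, the device is in saturation.
I_D = ½ k_n V_ov² (1 + λ V_DS) = 0.5 × 4.1 × 0.72² × (1 + 0.041 × 3.2) = 1.2 mA.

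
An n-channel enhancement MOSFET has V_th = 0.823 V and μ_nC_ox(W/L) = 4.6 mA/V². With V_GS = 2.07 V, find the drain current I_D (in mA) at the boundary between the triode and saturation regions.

At the boundary V_DS = V_ov = V_GS − V_th = 2.07 − 0.823 = 1.25 V.
I_D = ½ k_n V_ov² = 0.5 × 4.6 × 1.25² = 3.58 mA.

I_D = 3.58 mA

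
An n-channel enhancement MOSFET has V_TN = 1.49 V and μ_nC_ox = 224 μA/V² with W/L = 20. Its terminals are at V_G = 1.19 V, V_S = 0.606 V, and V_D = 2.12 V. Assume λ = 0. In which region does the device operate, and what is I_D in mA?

Cutoff; I_D = 0 mA

V_GS = V_G − V_S = 1.19 − 0.606 = 0.584 V; V_DS = V_D − V_S = 2.12 − 0.606 = 1.51 V.
V_GS = 0.584 V < V_TN = 1.49 V, so the transistor is in cutoff.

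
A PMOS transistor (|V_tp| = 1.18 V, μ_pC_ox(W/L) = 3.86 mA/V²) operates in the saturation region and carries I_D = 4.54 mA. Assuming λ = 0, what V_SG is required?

V_SG = 2.71 V

In saturation I_D = ½ k_p (V_SG − |V_tp|)², so V_SG − |V_tp| = √(2 I_D / k_p) = √(2 × 4.54 / 3.86) = 1.53 V.
V_SG = 1.18 + 1.53 = 2.71 V.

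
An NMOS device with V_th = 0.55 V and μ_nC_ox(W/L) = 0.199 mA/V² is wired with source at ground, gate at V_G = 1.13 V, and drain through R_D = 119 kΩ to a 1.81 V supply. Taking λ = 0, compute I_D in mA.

I_D = 0.0140 mA

V_GS = V_G = 1.13 V, so V_ov = 1.13 − 0.55 = 0.58 V.
Assume saturation: I_D = ½ k_n V_ov² = 0.5 × 0.199 × 0.58² = 0.0335 mA, giving V_DS = V_DD − I_D R_D = 1.81 − 0.0335 × 119 = -2.17 V.
But -2.17 V < V_ov = 0.58 V, so the device is actually in triode.
In triode I_D = k_n[V_ov V_DS − ½ V_DS²] and I_D = (V_DD − V_DS)/R_D. Equating: 11.8 V_DS² − 14.73 V_DS + 1.81 = 0, giving V_DS = 0.138 V (the root below V_ov).
I_D = (1.81 − 0.138) / 119 = 0.014 mA.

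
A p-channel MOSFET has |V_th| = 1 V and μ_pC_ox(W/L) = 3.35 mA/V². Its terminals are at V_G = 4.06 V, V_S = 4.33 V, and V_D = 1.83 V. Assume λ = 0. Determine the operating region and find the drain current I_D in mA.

Cutoff; I_D = 0 mA

V_SG = V_S − V_G = 4.33 − 4.06 = 0.27 V; V_SD = V_S − V_D = 4.33 − 1.83 = 2.5 V.
V_SG = 0.27 V < |V_th| = 1 V, so the transistor is in cutoff.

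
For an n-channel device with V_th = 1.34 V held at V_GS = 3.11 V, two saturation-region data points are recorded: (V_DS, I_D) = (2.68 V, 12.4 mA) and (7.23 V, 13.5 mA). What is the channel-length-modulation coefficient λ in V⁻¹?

With V_GS fixed, I_D ∝ (1 + λ V_DS) in saturation, so I_D2/I_D1 = (1 + λ V_DS2)/(1 + λ V_DS1).
13.5/12.4 = 1.089 = (1 + 7.23 λ)/(1 + 2.68 λ).
Solving: λ (I_D1 V_DS2 − I_D2 V_DS1) = I_D2 − I_D1, so λ = (13.5 − 12.4) / (12.4 × 7.23 − 13.5 × 2.68) = 1.1 / 53.5 = 0.0206 V⁻¹.

λ = 0.0206 V⁻¹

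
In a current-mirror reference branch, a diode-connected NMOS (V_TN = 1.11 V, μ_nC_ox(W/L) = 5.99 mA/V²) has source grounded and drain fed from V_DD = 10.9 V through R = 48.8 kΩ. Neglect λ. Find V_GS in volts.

V_GS = 1.37 V

With gate tied to drain, V_GS = V_DS ≥ V_GS − V_TN, so the device is in saturation.
KCL at the drain: ½ k_n (V_GS − V_TN)² = (V_DD − V_GS)/R.
Let x = V_GS − 1.11. Then 146 x² + x − 9.79 = 0, giving x = 0.255 V (positive root), so V_GS = 1.37 V.
I_D = (V_DD − V_GS)/R = (10.9 − 1.37) / 48.8 = 0.195 mA.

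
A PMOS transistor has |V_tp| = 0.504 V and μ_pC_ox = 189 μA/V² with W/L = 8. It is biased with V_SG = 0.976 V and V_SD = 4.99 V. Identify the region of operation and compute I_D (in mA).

Saturation; I_D = 0.168 mA

k_p = μ_pC_ox · (W/L) = 1.512 mA/V².
V_ov = V_SG − |V_tp| = 0.976 − 0.504 = 0.472 V.
Since V_SD = 4.99 V ≥ V_ov = 0.472 V, the device is in saturation.
I_D = ½ k_p V_ov² = 0.5 × 1.512 × 0.472² = 0.168 mA.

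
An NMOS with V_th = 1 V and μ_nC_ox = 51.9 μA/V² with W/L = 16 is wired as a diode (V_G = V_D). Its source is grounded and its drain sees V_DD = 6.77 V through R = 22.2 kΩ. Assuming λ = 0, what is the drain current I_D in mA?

I_D = 0.227 mA

With gate tied to drain, V_GS = V_DS ≥ V_GS − V_th, so the device is in saturation.
k_n = μ_nC_ox · (W/L) = 0.8304 mA/V².
KCL at the drain: ½ k_n (V_GS − V_th)² = (V_DD − V_GS)/R.
Let x = V_GS − 1. Then 9.22 x² + x − 5.77 = 0, giving x = 0.739 V (positive root), so V_GS = 1.74 V.
I_D = (V_DD − V_GS)/R = (6.77 − 1.74) / 22.2 = 0.227 mA.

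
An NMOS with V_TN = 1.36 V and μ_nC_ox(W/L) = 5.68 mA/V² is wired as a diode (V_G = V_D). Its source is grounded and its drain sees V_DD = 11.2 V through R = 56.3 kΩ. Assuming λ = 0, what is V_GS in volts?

With gate tied to drain, V_GS = V_DS ≥ V_GS − V_TN, so the device is in saturation.
KCL at the drain: ½ k_n (V_GS − V_TN)² = (V_DD − V_GS)/R.
Let x = V_GS − 1.36. Then 160 x² + x − 9.84 = 0, giving x = 0.245 V (positive root), so V_GS = 1.6 V.
I_D = (V_DD − V_GS)/R = (11.2 − 1.6) / 56.3 = 0.17 mA.

V_GS = 1.60 V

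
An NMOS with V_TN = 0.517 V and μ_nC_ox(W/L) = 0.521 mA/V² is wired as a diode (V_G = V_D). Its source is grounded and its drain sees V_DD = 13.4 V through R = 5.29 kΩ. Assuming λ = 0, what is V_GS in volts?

V_GS = 3.23 V

With gate tied to drain, V_GS = V_DS ≥ V_GS − V_TN, so the device is in saturation.
KCL at the drain: ½ k_n (V_GS − V_TN)² = (V_DD − V_GS)/R.
Let x = V_GS − 0.517. Then 1.38 x² + x − 12.88 = 0, giving x = 2.72 V (positive root), so V_GS = 3.23 V.
I_D = (V_DD − V_GS)/R = (13.4 − 3.23) / 5.29 = 1.92 mA.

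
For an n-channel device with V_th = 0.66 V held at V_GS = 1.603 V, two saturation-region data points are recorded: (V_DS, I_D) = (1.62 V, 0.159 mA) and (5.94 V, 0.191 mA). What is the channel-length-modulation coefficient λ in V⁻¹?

λ = 0.0504 V⁻¹

With V_GS fixed, I_D ∝ (1 + λ V_DS) in saturation, so I_D2/I_D1 = (1 + λ V_DS2)/(1 + λ V_DS1).
0.191/0.159 = 1.201 = (1 + 5.94 λ)/(1 + 1.62 λ).
Solving: λ (I_D1 V_DS2 − I_D2 V_DS1) = I_D2 − I_D1, so λ = (0.191 − 0.159) / (0.159 × 5.94 − 0.191 × 1.62) = 0.032 / 0.635 = 0.0504 V⁻¹.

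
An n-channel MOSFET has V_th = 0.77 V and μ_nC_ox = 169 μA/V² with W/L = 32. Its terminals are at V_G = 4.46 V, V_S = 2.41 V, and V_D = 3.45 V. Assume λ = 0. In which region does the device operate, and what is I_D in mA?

Triode; I_D = 4.27 mA

V_GS = V_G − V_S = 4.46 − 2.41 = 2.05 V; V_DS = V_D − V_S = 3.45 − 2.41 = 1.04 V.
k_n = μ_nC_ox · (W/L) = 5.408 mA/V².
V_ov = V_GS − V_th = 2.05 − 0.77 = 1.28 V.
Since V_DS = 1.04 V < V_ov = 1.28 V, the device is in the triode region.
I_D = k_n [V_ov · V_DS − ½ V_DS²] = 5.408 × [1.28 × 1.04 − 0.5 × 1.04²] = 4.27 mA.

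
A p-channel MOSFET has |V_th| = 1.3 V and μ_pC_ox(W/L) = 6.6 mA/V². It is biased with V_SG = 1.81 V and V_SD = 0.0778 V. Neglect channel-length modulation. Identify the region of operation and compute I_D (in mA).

V_ov = V_SG − |V_th| = 1.81 − 1.3 = 0.51 V.
Since V_SD = 0.0778 V < V_ov = 0.51 V, the device is in the triode region.
I_D = k_p [V_ov · V_SD − ½ V_SD²] = 6.6 × [0.51 × 0.0778 − 0.5 × 0.0778²] = 0.242 mA.

Triode; I_D = 0.242 mA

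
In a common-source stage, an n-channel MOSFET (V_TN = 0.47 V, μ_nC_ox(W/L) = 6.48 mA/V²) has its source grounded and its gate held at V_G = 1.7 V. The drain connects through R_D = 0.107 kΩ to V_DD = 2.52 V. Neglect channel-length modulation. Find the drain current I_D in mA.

V_GS = V_G = 1.7 V, so V_ov = 1.7 − 0.47 = 1.23 V.
Assume saturation: I_D = ½ k_n V_ov² = 0.5 × 6.48 × 1.23² = 4.9 mA, giving V_DS = V_DD − I_D R_D = 2.52 − 4.9 × 0.107 = 2 V.
V_DS = 2 V ≥ V_ov = 1.23 V, confirming saturation.

I_D = 4.90 mA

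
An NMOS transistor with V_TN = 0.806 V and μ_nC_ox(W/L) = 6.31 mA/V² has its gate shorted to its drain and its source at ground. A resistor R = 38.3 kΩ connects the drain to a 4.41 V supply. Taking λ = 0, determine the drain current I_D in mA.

I_D = 0.0897 mA

With gate tied to drain, V_GS = V_DS ≥ V_GS − V_TN, so the device is in saturation.
KCL at the drain: ½ k_n (V_GS − V_TN)² = (V_DD − V_GS)/R.
Let x = V_GS − 0.806. Then 121 x² + x − 3.604 = 0, giving x = 0.169 V (positive root), so V_GS = 0.975 V.
I_D = (V_DD − V_GS)/R = (4.41 − 0.975) / 38.3 = 0.0897 mA.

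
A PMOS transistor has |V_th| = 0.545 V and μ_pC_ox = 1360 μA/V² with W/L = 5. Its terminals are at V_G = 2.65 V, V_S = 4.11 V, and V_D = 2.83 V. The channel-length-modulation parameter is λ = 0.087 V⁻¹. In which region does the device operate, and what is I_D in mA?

Saturation; I_D = 3.16 mA

V_SG = V_S − V_G = 4.11 − 2.65 = 1.46 V; V_SD = V_S − V_D = 4.11 − 2.83 = 1.28 V.
k_p = μ_pC_ox · (W/L) = 6.8 mA/V².
V_ov = V_SG − |V_th| = 1.46 − 0.545 = 0.915 V.
Since V_SD = 1.28 V ≥ V_ov = 0.915 V, the device is in saturation.
I_D = ½ k_p V_ov² (1 + λ V_SD) = 0.5 × 6.8 × 0.915² × (1 + 0.087 × 1.28) = 3.16 mA.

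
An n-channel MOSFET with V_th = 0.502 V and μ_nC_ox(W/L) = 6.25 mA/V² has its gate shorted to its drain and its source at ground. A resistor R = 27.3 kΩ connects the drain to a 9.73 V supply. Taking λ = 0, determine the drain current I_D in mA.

With gate tied to drain, V_GS = V_DS ≥ V_GS − V_th, so the device is in saturation.
KCL at the drain: ½ k_n (V_GS − V_th)² = (V_DD − V_GS)/R.
Let x = V_GS − 0.502. Then 85.3 x² + x − 9.228 = 0, giving x = 0.323 V (positive root), so V_GS = 0.825 V.
I_D = (V_DD − V_GS)/R = (9.73 − 0.825) / 27.3 = 0.326 mA.

I_D = 0.326 mA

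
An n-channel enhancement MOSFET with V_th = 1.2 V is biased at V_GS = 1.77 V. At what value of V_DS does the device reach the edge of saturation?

V_DS,sat = 0.570 V

The boundary between triode and saturation is V_DS = V_GS − V_th = V_ov.
V_ov = 1.77 − 1.2 = 0.57 V.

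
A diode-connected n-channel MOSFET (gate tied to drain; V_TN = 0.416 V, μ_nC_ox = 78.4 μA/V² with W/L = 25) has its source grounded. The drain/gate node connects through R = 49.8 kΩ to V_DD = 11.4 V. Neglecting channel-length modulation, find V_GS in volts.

With gate tied to drain, V_GS = V_DS ≥ V_GS − V_TN, so the device is in saturation.
k_n = μ_nC_ox · (W/L) = 1.96 mA/V².
KCL at the drain: ½ k_n (V_GS − V_TN)² = (V_DD − V_GS)/R.
Let x = V_GS − 0.416. Then 48.8 x² + x − 10.98 = 0, giving x = 0.464 V (positive root), so V_GS = 0.88 V.
I_D = (V_DD − V_GS)/R = (11.4 − 0.88) / 49.8 = 0.211 mA.

V_GS = 0.880 V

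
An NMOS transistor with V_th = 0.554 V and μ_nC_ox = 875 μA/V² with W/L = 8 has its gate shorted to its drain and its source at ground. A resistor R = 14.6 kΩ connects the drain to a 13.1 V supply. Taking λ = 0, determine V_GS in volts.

V_GS = 1.04 V

With gate tied to drain, V_GS = V_DS ≥ V_GS − V_th, so the device is in saturation.
k_n = μ_nC_ox · (W/L) = 7 mA/V².
KCL at the drain: ½ k_n (V_GS − V_th)² = (V_DD − V_GS)/R.
Let x = V_GS − 0.554. Then 51.1 x² + x − 12.55 = 0, giving x = 0.486 V (positive root), so V_GS = 1.04 V.
I_D = (V_DD − V_GS)/R = (13.1 − 1.04) / 14.6 = 0.826 mA.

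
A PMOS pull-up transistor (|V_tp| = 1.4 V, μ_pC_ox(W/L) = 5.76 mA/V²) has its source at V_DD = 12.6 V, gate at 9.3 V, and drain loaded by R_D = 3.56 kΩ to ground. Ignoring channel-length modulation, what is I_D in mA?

I_D = 3.44 mA

V_SG = V_DD − V_G = 12.6 − 9.3 = 3.3 V, so V_ov = 3.3 − 1.4 = 1.9 V.
Assume saturation: I_D = ½ k_p V_ov² = 0.5 × 5.76 × 1.9² = 10.4 mA, giving V_SD = V_DD − I_D R_D = 12.6 − 10.4 × 3.56 = -24.4 V.
But -24.4 V < V_ov = 1.9 V, so the device is actually in triode.
In triode I_D = k_p[V_ov V_SD − ½ V_SD²] and I_D = (V_DD − V_SD)/R_D. Equating: 10.3 V_SD² − 39.96 V_SD + 12.6 = 0, giving V_SD = 0.346 V (the root below V_ov).
I_D = (12.6 − 0.346) / 3.56 = 3.44 mA.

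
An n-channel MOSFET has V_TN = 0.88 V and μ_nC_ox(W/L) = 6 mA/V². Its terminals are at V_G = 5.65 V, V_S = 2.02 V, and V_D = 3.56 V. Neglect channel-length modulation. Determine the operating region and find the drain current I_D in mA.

Triode; I_D = 18.3 mA

V_GS = V_G − V_S = 5.65 − 2.02 = 3.63 V; V_DS = V_D − V_S = 3.56 − 2.02 = 1.54 V.
V_ov = V_GS − V_TN = 3.63 − 0.88 = 2.75 V.
Since V_DS = 1.54 V < V_ov = 2.75 V, the device is in the triode region.
I_D = k_n [V_ov · V_DS − ½ V_DS²] = 6 × [2.75 × 1.54 − 0.5 × 1.54²] = 18.3 mA.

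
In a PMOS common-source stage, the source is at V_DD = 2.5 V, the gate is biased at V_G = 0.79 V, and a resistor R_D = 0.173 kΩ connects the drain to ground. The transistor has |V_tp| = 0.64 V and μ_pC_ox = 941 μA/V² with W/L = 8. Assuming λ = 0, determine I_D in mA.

I_D = 4.31 mA

V_SG = V_DD − V_G = 2.5 − 0.79 = 1.71 V, so V_ov = 1.71 − 0.64 = 1.07 V.
k_p = μ_pC_ox · (W/L) = 7.528 mA/V².
Assume saturation: I_D = ½ k_p V_ov² = 0.5 × 7.528 × 1.07² = 4.31 mA, giving V_SD = V_DD − I_D R_D = 2.5 − 4.31 × 0.173 = 1.75 V.
V_SD = 1.75 V ≥ V_ov = 1.07 V, confirming saturation.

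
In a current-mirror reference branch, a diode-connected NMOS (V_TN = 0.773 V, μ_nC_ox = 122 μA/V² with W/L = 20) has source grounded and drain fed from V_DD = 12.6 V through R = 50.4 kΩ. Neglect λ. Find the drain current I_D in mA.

With gate tied to drain, V_GS = V_DS ≥ V_GS − V_TN, so the device is in saturation.
k_n = μ_nC_ox · (W/L) = 2.44 mA/V².
KCL at the drain: ½ k_n (V_GS − V_TN)² = (V_DD − V_GS)/R.
Let x = V_GS − 0.773. Then 61.5 x² + x − 11.83 = 0, giving x = 0.431 V (positive root), so V_GS = 1.2 V.
I_D = (V_DD − V_GS)/R = (12.6 − 1.2) / 50.4 = 0.226 mA.

I_D = 0.226 mA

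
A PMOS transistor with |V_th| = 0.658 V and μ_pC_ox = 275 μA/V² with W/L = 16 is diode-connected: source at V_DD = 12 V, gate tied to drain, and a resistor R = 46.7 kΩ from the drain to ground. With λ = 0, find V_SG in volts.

With gate tied to drain, V_SG = V_SD ≥ V_SG − |V_th|, so the device is in saturation.
k_p = μ_pC_ox · (W/L) = 4.4 mA/V².
KCL at the drain: ½ k_p (V_SG − |V_th|)² = (V_DD − V_SG)/R.
Let x = V_SG − 0.658. Then 103 x² + x − 11.34 = 0, giving x = 0.327 V (positive root), so V_SG = 0.985 V.
I_D = (V_DD − V_SG)/R = (12 − 0.985) / 46.7 = 0.236 mA.

V_SG = 0.985 V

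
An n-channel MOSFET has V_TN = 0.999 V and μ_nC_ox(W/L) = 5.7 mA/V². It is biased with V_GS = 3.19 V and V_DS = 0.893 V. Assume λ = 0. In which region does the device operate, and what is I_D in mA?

Triode; I_D = 8.88 mA

V_ov = V_GS − V_TN = 3.19 − 0.999 = 2.19 V.
Since V_DS = 0.893 V < V_ov = 2.19 V, the device is in the triode region.
I_D = k_n [V_ov · V_DS − ½ V_DS²] = 5.7 × [2.19 × 0.893 − 0.5 × 0.893²] = 8.88 mA.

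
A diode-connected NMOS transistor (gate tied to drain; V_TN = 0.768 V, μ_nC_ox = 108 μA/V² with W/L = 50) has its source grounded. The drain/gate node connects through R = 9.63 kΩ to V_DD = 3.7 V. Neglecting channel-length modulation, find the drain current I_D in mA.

With gate tied to drain, V_GS = V_DS ≥ V_GS − V_TN, so the device is in saturation.
k_n = μ_nC_ox · (W/L) = 5.4 mA/V².
KCL at the drain: ½ k_n (V_GS − V_TN)² = (V_DD − V_GS)/R.
Let x = V_GS − 0.768. Then 26 x² + x − 2.932 = 0, giving x = 0.317 V (positive root), so V_GS = 1.09 V.
I_D = (V_DD − V_GS)/R = (3.7 − 1.09) / 9.63 = 0.272 mA.

I_D = 0.272 mA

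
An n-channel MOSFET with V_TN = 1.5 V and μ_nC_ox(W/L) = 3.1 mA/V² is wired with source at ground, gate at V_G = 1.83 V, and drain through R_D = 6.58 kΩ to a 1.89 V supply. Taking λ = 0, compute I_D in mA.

V_GS = V_G = 1.83 V, so V_ov = 1.83 − 1.5 = 0.33 V.
Assume saturation: I_D = ½ k_n V_ov² = 0.5 × 3.1 × 0.33² = 0.169 mA, giving V_DS = V_DD − I_D R_D = 1.89 − 0.169 × 6.58 = 0.779 V.
V_DS = 0.779 V ≥ V_ov = 0.33 V, confirming saturation.

I_D = 0.169 mA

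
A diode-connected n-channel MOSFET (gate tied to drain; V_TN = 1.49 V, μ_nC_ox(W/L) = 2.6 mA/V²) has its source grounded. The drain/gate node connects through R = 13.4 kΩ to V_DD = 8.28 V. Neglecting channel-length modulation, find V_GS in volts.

With gate tied to drain, V_GS = V_DS ≥ V_GS − V_TN, so the device is in saturation.
KCL at the drain: ½ k_n (V_GS − V_TN)² = (V_DD − V_GS)/R.
Let x = V_GS − 1.49. Then 17.4 x² + x − 6.79 = 0, giving x = 0.596 V (positive root), so V_GS = 2.09 V.
I_D = (V_DD − V_GS)/R = (8.28 − 2.09) / 13.4 = 0.462 mA.

V_GS = 2.09 V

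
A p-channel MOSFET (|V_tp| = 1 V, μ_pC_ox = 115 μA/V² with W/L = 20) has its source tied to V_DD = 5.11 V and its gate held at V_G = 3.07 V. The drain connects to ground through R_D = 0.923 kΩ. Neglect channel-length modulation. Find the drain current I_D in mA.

V_SG = V_DD − V_G = 5.11 − 3.07 = 2.04 V, so V_ov = 2.04 − 1 = 1.04 V.
k_p = μ_pC_ox · (W/L) = 2.3 mA/V².
Assume saturation: I_D = ½ k_p V_ov² = 0.5 × 2.3 × 1.04² = 1.24 mA, giving V_SD = V_DD − I_D R_D = 5.11 − 1.24 × 0.923 = 3.96 V.
V_SD = 3.96 V ≥ V_ov = 1.04 V, confirming saturation.

I_D = 1.24 mA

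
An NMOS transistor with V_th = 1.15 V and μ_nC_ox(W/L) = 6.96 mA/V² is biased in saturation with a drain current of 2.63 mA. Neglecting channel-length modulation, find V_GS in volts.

V_GS = 2.02 V

In saturation I_D = ½ k_n (V_GS − V_th)², so V_GS − V_th = √(2 I_D / k_n) = √(2 × 2.63 / 6.96) = 0.869 V.
V_GS = 1.15 + 0.869 = 2.02 V.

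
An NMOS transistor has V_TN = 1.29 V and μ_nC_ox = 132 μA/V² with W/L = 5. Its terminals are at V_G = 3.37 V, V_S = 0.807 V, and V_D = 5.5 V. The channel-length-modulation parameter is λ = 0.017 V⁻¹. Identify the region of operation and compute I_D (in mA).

V_GS = V_G − V_S = 3.37 − 0.807 = 2.56 V; V_DS = V_D − V_S = 5.5 − 0.807 = 4.69 V.
k_n = μ_nC_ox · (W/L) = 0.66 mA/V².
V_ov = V_GS − V_TN = 2.56 − 1.29 = 1.27 V.
Since V_DS = 4.69 V ≥ V_ov = 1.27 V, the device is in saturation.
I_D = ½ k_n V_ov² (1 + λ V_DS) = 0.5 × 0.66 × 1.27² × (1 + 0.017 × 4.69) = 0.577 mA.

Saturation; I_D = 0.577 mA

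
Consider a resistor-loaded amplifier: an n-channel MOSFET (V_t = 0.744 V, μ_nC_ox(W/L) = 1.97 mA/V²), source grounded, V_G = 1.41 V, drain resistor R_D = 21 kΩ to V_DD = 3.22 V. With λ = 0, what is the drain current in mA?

I_D = 0.147 mA

V_GS = V_G = 1.41 V, so V_ov = 1.41 − 0.744 = 0.666 V.
Assume saturation: I_D = ½ k_n V_ov² = 0.5 × 1.97 × 0.666² = 0.437 mA, giving V_DS = V_DD − I_D R_D = 3.22 − 0.437 × 21 = -5.95 V.
But -5.95 V < V_ov = 0.666 V, so the device is actually in triode.
In triode I_D = k_n[V_ov V_DS − ½ V_DS²] and I_D = (V_DD − V_DS)/R_D. Equating: 20.7 V_DS² − 28.55 V_DS + 3.22 = 0, giving V_DS = 0.124 V (the root below V_ov).
I_D = (3.22 − 0.124) / 21 = 0.147 mA.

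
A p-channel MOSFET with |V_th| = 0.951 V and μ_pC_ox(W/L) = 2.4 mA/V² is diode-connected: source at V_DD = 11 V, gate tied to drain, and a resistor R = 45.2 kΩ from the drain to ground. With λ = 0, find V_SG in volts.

With gate tied to drain, V_SG = V_SD ≥ V_SG − |V_th|, so the device is in saturation.
KCL at the drain: ½ k_p (V_SG − |V_th|)² = (V_DD − V_SG)/R.
Let x = V_SG − 0.951. Then 54.2 x² + x − 10.05 = 0, giving x = 0.421 V (positive root), so V_SG = 1.37 V.
I_D = (V_DD − V_SG)/R = (11 − 1.37) / 45.2 = 0.213 mA.

V_SG = 1.37 V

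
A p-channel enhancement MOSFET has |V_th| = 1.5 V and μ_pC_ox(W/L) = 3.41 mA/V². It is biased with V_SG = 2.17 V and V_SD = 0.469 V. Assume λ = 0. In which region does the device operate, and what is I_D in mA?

Triode; I_D = 0.696 mA

V_ov = V_SG − |V_th| = 2.17 − 1.5 = 0.67 V.
Since V_SD = 0.469 V < V_ov = 0.67 V, the device is in the triode region.
I_D = k_p [V_ov · V_SD − ½ V_SD²] = 3.41 × [0.67 × 0.469 − 0.5 × 0.469²] = 0.696 mA.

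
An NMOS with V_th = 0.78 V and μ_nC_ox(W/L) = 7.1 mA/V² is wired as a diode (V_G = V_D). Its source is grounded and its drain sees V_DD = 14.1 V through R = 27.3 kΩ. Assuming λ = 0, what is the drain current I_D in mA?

I_D = 0.475 mA

With gate tied to drain, V_GS = V_DS ≥ V_GS − V_th, so the device is in saturation.
KCL at the drain: ½ k_n (V_GS − V_th)² = (V_DD − V_GS)/R.
Let x = V_GS − 0.78. Then 96.9 x² + x − 13.32 = 0, giving x = 0.366 V (positive root), so V_GS = 1.15 V.
I_D = (V_DD − V_GS)/R = (14.1 − 1.15) / 27.3 = 0.475 mA.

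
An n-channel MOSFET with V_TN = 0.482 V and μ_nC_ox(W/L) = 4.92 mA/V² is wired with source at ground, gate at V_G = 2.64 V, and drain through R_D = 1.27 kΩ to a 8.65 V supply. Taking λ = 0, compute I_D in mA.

V_GS = V_G = 2.64 V, so V_ov = 2.64 − 0.482 = 2.16 V.
Assume saturation: I_D = ½ k_n V_ov² = 0.5 × 4.92 × 2.16² = 11.5 mA, giving V_DS = V_DD − I_D R_D = 8.65 − 11.5 × 1.27 = -5.9 V.
But -5.9 V < V_ov = 2.16 V, so the device is actually in triode.
In triode I_D = k_n[V_ov V_DS − ½ V_DS²] and I_D = (V_DD − V_DS)/R_D. Equating: 3.12 V_DS² − 14.48 V_DS + 8.65 = 0, giving V_DS = 0.704 V (the root below V_ov).
I_D = (8.65 − 0.704) / 1.27 = 6.26 mA.

I_D = 6.26 mA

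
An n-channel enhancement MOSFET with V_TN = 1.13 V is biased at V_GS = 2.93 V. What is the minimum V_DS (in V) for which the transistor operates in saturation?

The boundary between triode and saturation is V_DS = V_GS − V_TN = V_ov.
V_ov = 2.93 − 1.13 = 1.8 V.

V_DS,sat = 1.80 V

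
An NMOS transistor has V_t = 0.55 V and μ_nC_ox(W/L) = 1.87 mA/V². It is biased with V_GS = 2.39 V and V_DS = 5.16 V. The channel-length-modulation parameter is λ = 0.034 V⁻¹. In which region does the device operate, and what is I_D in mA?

V_ov = V_GS − V_t = 2.39 − 0.55 = 1.84 V.
Since V_DS = 5.16 V ≥ V_ov = 1.84 V, the device is in saturation.
I_D = ½ k_n V_ov² (1 + λ V_DS) = 0.5 × 1.87 × 1.84² × (1 + 0.034 × 5.16) = 3.72 mA.

Saturation; I_D = 3.72 mA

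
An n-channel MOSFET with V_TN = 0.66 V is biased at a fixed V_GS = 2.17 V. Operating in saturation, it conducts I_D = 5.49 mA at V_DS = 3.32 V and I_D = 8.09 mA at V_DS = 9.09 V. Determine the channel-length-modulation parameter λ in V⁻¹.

With V_GS fixed, I_D ∝ (1 + λ V_DS) in saturation, so I_D2/I_D1 = (1 + λ V_DS2)/(1 + λ V_DS1).
8.09/5.49 = 1.474 = (1 + 9.09 λ)/(1 + 3.32 λ).
Solving: λ (I_D1 V_DS2 − I_D2 V_DS1) = I_D2 − I_D1, so λ = (8.09 − 5.49) / (5.49 × 9.09 − 8.09 × 3.32) = 2.6 / 23 = 0.113 V⁻¹.

λ = 0.113 V⁻¹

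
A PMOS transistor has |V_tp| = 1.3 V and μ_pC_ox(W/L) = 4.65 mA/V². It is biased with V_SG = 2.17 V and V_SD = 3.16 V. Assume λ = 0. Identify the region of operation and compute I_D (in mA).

V_ov = V_SG − |V_tp| = 2.17 − 1.3 = 0.87 V.
Since V_SD = 3.16 V ≥ V_ov = 0.87 V, the device is in saturation.
I_D = ½ k_p V_ov² = 0.5 × 4.65 × 0.87² = 1.76 mA.

Saturation; I_D = 1.76 mA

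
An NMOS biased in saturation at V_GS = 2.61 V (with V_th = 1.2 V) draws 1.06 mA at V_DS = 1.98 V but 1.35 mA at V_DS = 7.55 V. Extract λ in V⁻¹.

With V_GS fixed, I_D ∝ (1 + λ V_DS) in saturation, so I_D2/I_D1 = (1 + λ V_DS2)/(1 + λ V_DS1).
1.35/1.06 = 1.274 = (1 + 7.55 λ)/(1 + 1.98 λ).
Solving: λ (I_D1 V_DS2 − I_D2 V_DS1) = I_D2 − I_D1, so λ = (1.35 − 1.06) / (1.06 × 7.55 − 1.35 × 1.98) = 0.29 / 5.33 = 0.0544 V⁻¹.

λ = 0.0544 V⁻¹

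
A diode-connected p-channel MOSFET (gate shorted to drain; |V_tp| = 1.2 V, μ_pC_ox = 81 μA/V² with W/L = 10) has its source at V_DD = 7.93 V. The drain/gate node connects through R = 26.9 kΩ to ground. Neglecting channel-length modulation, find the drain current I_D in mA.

I_D = 0.223 mA

With gate tied to drain, V_SG = V_SD ≥ V_SG − |V_tp|, so the device is in saturation.
k_p = μ_pC_ox · (W/L) = 0.81 mA/V².
KCL at the drain: ½ k_p (V_SG − |V_tp|)² = (V_DD − V_SG)/R.
Let x = V_SG − 1.2. Then 10.9 x² + x − 6.73 = 0, giving x = 0.741 V (positive root), so V_SG = 1.94 V.
I_D = (V_DD − V_SG)/R = (7.93 − 1.94) / 26.9 = 0.223 mA.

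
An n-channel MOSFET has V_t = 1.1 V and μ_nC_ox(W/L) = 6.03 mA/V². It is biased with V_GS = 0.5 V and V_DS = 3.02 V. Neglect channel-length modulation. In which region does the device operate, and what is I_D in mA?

V_GS = 0.5 V < V_t = 1.1 V, so the transistor is in cutoff.

Cutoff; I_D = 0 mA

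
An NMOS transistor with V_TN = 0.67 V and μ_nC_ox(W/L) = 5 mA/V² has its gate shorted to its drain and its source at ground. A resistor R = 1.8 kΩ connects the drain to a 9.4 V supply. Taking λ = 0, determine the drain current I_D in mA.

With gate tied to drain, V_GS = V_DS ≥ V_GS − V_TN, so the device is in saturation.
KCL at the drain: ½ k_n (V_GS − V_TN)² = (V_DD − V_GS)/R.
Let x = V_GS − 0.67. Then 4.5 x² + x − 8.73 = 0, giving x = 1.29 V (positive root), so V_GS = 1.96 V.
I_D = (V_DD − V_GS)/R = (9.4 − 1.96) / 1.8 = 4.14 mA.

I_D = 4.14 mA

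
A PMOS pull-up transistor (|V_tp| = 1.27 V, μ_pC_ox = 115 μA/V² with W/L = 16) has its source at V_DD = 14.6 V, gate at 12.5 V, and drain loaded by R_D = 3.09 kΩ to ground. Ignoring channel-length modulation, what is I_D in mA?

I_D = 0.634 mA

V_SG = V_DD − V_G = 14.6 − 12.5 = 2.1 V, so V_ov = 2.1 − 1.27 = 0.83 V.
k_p = μ_pC_ox · (W/L) = 1.84 mA/V².
Assume saturation: I_D = ½ k_p V_ov² = 0.5 × 1.84 × 0.83² = 0.634 mA, giving V_SD = V_DD − I_D R_D = 14.6 − 0.634 × 3.09 = 12.6 V.
V_SD = 12.6 V ≥ V_ov = 0.83 V, confirming saturation.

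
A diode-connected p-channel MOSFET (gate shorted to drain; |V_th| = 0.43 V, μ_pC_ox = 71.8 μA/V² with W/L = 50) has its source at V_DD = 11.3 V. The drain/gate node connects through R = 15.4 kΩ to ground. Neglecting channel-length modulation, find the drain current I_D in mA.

I_D = 0.666 mA

With gate tied to drain, V_SG = V_SD ≥ V_SG − |V_th|, so the device is in saturation.
k_p = μ_pC_ox · (W/L) = 3.59 mA/V².
KCL at the drain: ½ k_p (V_SG − |V_th|)² = (V_DD − V_SG)/R.
Let x = V_SG − 0.43. Then 27.6 x² + x − 10.87 = 0, giving x = 0.609 V (positive root), so V_SG = 1.04 V.
I_D = (V_DD − V_SG)/R = (11.3 − 1.04) / 15.4 = 0.666 mA.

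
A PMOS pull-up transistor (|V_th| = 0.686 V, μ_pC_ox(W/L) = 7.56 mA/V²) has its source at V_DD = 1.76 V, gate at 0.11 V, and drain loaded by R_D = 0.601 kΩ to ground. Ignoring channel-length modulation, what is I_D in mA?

V_SG = V_DD − V_G = 1.76 − 0.11 = 1.65 V, so V_ov = 1.65 − 0.686 = 0.964 V.
Assume saturation: I_D = ½ k_p V_ov² = 0.5 × 7.56 × 0.964² = 3.51 mA, giving V_SD = V_DD − I_D R_D = 1.76 − 3.51 × 0.601 = -0.351 V.
But -0.351 V < V_ov = 0.964 V, so the device is actually in triode.
In triode I_D = k_p[V_ov V_SD − ½ V_SD²] and I_D = (V_DD − V_SD)/R_D. Equating: 2.27 V_SD² − 5.38 V_SD + 1.76 = 0, giving V_SD = 0.392 V (the root below V_ov).
I_D = (1.76 − 0.392) / 0.601 = 2.28 mA.

I_D = 2.28 mA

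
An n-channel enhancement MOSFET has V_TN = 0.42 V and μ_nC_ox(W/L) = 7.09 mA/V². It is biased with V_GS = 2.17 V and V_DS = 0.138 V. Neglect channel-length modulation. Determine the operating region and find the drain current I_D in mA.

V_ov = V_GS − V_TN = 2.17 − 0.42 = 1.75 V.
Since V_DS = 0.138 V < V_ov = 1.75 V, the device is in the triode region.
I_D = k_n [V_ov · V_DS − ½ V_DS²] = 7.09 × [1.75 × 0.138 − 0.5 × 0.138²] = 1.64 mA.

Triode; I_D = 1.64 mA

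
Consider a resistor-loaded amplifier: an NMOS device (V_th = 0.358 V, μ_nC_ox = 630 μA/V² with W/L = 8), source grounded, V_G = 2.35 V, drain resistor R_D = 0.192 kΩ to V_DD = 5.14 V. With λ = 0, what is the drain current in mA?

V_GS = V_G = 2.35 V, so V_ov = 2.35 − 0.358 = 1.99 V.
k_n = μ_nC_ox · (W/L) = 5.04 mA/V².
Assume saturation: I_D = ½ k_n V_ov² = 0.5 × 5.04 × 1.99² = 10 mA, giving V_DS = V_DD − I_D R_D = 5.14 − 10 × 0.192 = 3.22 V.
V_DS = 3.22 V ≥ V_ov = 1.99 V, confirming saturation.

I_D = 10.0 mA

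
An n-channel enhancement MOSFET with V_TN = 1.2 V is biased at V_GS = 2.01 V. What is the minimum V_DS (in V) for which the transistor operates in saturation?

V_DS,sat = 0.810 V

The boundary between triode and saturation is V_DS = V_GS − V_TN = V_ov.
V_ov = 2.01 − 1.2 = 0.81 V.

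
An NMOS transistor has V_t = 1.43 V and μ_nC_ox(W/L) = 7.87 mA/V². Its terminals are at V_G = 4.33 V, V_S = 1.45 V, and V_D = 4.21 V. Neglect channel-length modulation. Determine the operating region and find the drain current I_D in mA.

V_GS = V_G − V_S = 4.33 − 1.45 = 2.88 V; V_DS = V_D − V_S = 4.21 − 1.45 = 2.76 V.
V_ov = V_GS − V_t = 2.88 − 1.43 = 1.45 V.
Since V_DS = 2.76 V ≥ V_ov = 1.45 V, the device is in saturation.
I_D = ½ k_n V_ov² = 0.5 × 7.87 × 1.45² = 8.27 mA.

Saturation; I_D = 8.27 mA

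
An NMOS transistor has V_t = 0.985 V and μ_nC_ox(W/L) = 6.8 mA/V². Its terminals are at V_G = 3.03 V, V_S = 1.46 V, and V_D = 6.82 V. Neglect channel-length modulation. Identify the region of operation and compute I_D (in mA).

Saturation; I_D = 1.16 mA

V_GS = V_G − V_S = 3.03 − 1.46 = 1.57 V; V_DS = V_D − V_S = 6.82 − 1.46 = 5.36 V.
V_ov = V_GS − V_t = 1.57 − 0.985 = 0.585 V.
Since V_DS = 5.36 V ≥ V_ov = 0.585 V, the device is in saturation.
I_D = ½ k_n V_ov² = 0.5 × 6.8 × 0.585² = 1.16 mA.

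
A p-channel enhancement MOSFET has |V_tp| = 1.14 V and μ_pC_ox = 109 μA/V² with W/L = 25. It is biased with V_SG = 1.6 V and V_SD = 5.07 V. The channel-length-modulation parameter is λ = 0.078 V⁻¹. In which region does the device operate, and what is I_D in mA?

k_p = μ_pC_ox · (W/L) = 2.725 mA/V².
V_ov = V_SG − |V_tp| = 1.6 − 1.14 = 0.46 V.
Since V_SD = 5.07 V ≥ V_ov = 0.46 V, the device is in saturation.
I_D = ½ k_p V_ov² (1 + λ V_SD) = 0.5 × 2.725 × 0.46² × (1 + 0.078 × 5.07) = 0.402 mA.

Saturation; I_D = 0.402 mA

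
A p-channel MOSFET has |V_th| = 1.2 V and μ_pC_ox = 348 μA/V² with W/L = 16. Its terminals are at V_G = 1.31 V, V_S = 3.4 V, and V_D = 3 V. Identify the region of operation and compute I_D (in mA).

Triode; I_D = 1.54 mA

V_SG = V_S − V_G = 3.4 − 1.31 = 2.09 V; V_SD = V_S − V_D = 3.4 − 3 = 0.4 V.
k_p = μ_pC_ox · (W/L) = 5.568 mA/V².
V_ov = V_SG − |V_th| = 2.09 − 1.2 = 0.89 V.
Since V_SD = 0.4 V < V_ov = 0.89 V, the device is in the triode region.
I_D = k_p [V_ov · V_SD − ½ V_SD²] = 5.568 × [0.89 × 0.4 − 0.5 × 0.4²] = 1.54 mA.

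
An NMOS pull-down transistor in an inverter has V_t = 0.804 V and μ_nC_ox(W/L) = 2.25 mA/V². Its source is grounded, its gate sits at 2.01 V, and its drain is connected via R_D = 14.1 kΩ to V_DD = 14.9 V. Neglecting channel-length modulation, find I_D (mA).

I_D = 1.02 mA

V_GS = V_G = 2.01 V, so V_ov = 2.01 − 0.804 = 1.21 V.
Assume saturation: I_D = ½ k_n V_ov² = 0.5 × 2.25 × 1.21² = 1.64 mA, giving V_DS = V_DD − I_D R_D = 14.9 − 1.64 × 14.1 = -8.17 V.
But -8.17 V < V_ov = 1.21 V, so the device is actually in triode.
In triode I_D = k_n[V_ov V_DS − ½ V_DS²] and I_D = (V_DD − V_DS)/R_D. Equating: 15.9 V_DS² − 39.26 V_DS + 14.9 = 0, giving V_DS = 0.468 V (the root below V_ov).
I_D = (14.9 − 0.468) / 14.1 = 1.02 mA.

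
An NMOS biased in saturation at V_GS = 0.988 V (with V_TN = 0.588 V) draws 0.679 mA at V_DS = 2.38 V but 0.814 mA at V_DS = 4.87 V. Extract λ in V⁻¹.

With V_GS fixed, I_D ∝ (1 + λ V_DS) in saturation, so I_D2/I_D1 = (1 + λ V_DS2)/(1 + λ V_DS1).
0.814/0.679 = 1.199 = (1 + 4.87 λ)/(1 + 2.38 λ).
Solving: λ (I_D1 V_DS2 − I_D2 V_DS1) = I_D2 − I_D1, so λ = (0.814 − 0.679) / (0.679 × 4.87 − 0.814 × 2.38) = 0.135 / 1.37 = 0.0986 V⁻¹.

λ = 0.0986 V⁻¹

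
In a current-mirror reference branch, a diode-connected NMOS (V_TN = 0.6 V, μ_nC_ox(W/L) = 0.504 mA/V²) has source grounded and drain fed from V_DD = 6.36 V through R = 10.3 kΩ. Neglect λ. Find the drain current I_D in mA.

I_D = 0.432 mA

With gate tied to drain, V_GS = V_DS ≥ V_GS − V_TN, so the device is in saturation.
KCL at the drain: ½ k_n (V_GS − V_TN)² = (V_DD − V_GS)/R.
Let x = V_GS − 0.6. Then 2.6 x² + x − 5.76 = 0, giving x = 1.31 V (positive root), so V_GS = 1.91 V.
I_D = (V_DD − V_GS)/R = (6.36 − 1.91) / 10.3 = 0.432 mA.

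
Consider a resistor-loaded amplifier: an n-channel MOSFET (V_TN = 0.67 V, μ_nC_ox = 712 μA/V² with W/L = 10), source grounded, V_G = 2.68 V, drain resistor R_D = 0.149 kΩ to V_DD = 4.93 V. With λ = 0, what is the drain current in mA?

V_GS = V_G = 2.68 V, so V_ov = 2.68 − 0.67 = 2.01 V.
k_n = μ_nC_ox · (W/L) = 7.12 mA/V².
Assume saturation: I_D = ½ k_n V_ov² = 0.5 × 7.12 × 2.01² = 14.4 mA, giving V_DS = V_DD − I_D R_D = 4.93 − 14.4 × 0.149 = 2.79 V.
V_DS = 2.79 V ≥ V_ov = 2.01 V, confirming saturation.

I_D = 14.4 mA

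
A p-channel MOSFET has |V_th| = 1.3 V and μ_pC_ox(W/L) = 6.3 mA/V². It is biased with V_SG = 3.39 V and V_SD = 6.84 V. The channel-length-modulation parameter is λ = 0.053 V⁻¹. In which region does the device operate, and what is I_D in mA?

V_ov = V_SG − |V_th| = 3.39 − 1.3 = 2.09 V.
Since V_SD = 6.84 V ≥ V_ov = 2.09 V, the device is in saturation.
I_D = ½ k_p V_ov² (1 + λ V_SD) = 0.5 × 6.3 × 2.09² × (1 + 0.053 × 6.84) = 18.7 mA.

Saturation; I_D = 18.7 mA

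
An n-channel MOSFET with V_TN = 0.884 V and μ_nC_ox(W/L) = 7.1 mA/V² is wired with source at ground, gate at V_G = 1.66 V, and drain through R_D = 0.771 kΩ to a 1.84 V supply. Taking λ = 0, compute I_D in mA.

V_GS = V_G = 1.66 V, so V_ov = 1.66 − 0.884 = 0.776 V.
Assume saturation: I_D = ½ k_n V_ov² = 0.5 × 7.1 × 0.776² = 2.14 mA, giving V_DS = V_DD − I_D R_D = 1.84 − 2.14 × 0.771 = 0.192 V.
But 0.192 V < V_ov = 0.776 V, so the device is actually in triode.
In triode I_D = k_n[V_ov V_DS − ½ V_DS²] and I_D = (V_DD − V_DS)/R_D. Equating: 2.74 V_DS² − 5.248 V_DS + 1.84 = 0, giving V_DS = 0.462 V (the root below V_ov).
I_D = (1.84 − 0.462) / 0.771 = 1.79 mA.

I_D = 1.79 mA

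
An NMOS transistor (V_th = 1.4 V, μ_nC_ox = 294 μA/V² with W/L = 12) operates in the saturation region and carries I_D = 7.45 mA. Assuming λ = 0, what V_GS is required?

V_GS = 3.46 V

k_n = μ_nC_ox · (W/L) = 3.528 mA/V².
In saturation I_D = ½ k_n (V_GS − V_th)², so V_GS − V_th = √(2 I_D / k_n) = √(2 × 7.45 / 3.528) = 2.06 V.
V_GS = 1.4 + 2.06 = 3.46 V.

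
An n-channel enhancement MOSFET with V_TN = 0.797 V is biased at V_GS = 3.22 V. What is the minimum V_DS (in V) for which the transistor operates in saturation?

The boundary between triode and saturation is V_DS = V_GS − V_TN = V_ov.
V_ov = 3.22 − 0.797 = 2.42 V.

V_DS,sat = 2.42 V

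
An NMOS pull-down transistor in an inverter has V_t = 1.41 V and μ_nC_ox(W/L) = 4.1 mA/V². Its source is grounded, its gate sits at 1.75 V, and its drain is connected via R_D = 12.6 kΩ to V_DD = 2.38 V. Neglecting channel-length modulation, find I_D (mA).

V_GS = V_G = 1.75 V, so V_ov = 1.75 − 1.41 = 0.34 V.
Assume saturation: I_D = ½ k_n V_ov² = 0.5 × 4.1 × 0.34² = 0.237 mA, giving V_DS = V_DD − I_D R_D = 2.38 − 0.237 × 12.6 = -0.606 V.
But -0.606 V < V_ov = 0.34 V, so the device is actually in triode.
In triode I_D = k_n[V_ov V_DS − ½ V_DS²] and I_D = (V_DD − V_DS)/R_D. Equating: 25.8 V_DS² − 18.56 V_DS + 2.38 = 0, giving V_DS = 0.167 V (the root below V_ov).
I_D = (2.38 − 0.167) / 12.6 = 0.176 mA.

I_D = 0.176 mA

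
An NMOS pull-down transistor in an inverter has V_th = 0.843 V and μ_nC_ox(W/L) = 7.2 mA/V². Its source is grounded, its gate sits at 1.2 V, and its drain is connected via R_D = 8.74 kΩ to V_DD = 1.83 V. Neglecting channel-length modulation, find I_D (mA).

I_D = 0.199 mA

V_GS = V_G = 1.2 V, so V_ov = 1.2 − 0.843 = 0.357 V.
Assume saturation: I_D = ½ k_n V_ov² = 0.5 × 7.2 × 0.357² = 0.459 mA, giving V_DS = V_DD − I_D R_D = 1.83 − 0.459 × 8.74 = -2.18 V.
But -2.18 V < V_ov = 0.357 V, so the device is actually in triode.
In triode I_D = k_n[V_ov V_DS − ½ V_DS²] and I_D = (V_DD − V_DS)/R_D. Equating: 31.5 V_DS² − 23.47 V_DS + 1.83 = 0, giving V_DS = 0.0885 V (the root below V_ov).
I_D = (1.83 − 0.0885) / 8.74 = 0.199 mA.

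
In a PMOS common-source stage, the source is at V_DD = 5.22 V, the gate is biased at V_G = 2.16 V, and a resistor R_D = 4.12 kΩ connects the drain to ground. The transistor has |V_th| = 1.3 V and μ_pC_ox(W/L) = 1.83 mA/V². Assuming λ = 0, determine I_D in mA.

V_SG = V_DD − V_G = 5.22 − 2.16 = 3.06 V, so V_ov = 3.06 − 1.3 = 1.76 V.
Assume saturation: I_D = ½ k_p V_ov² = 0.5 × 1.83 × 1.76² = 2.83 mA, giving V_SD = V_DD − I_D R_D = 5.22 − 2.83 × 4.12 = -6.46 V.
But -6.46 V < V_ov = 1.76 V, so the device is actually in triode.
In triode I_D = k_p[V_ov V_SD − ½ V_SD²] and I_D = (V_DD − V_SD)/R_D. Equating: 3.77 V_SD² − 14.27 V_SD + 5.22 = 0, giving V_SD = 0.41 V (the root below V_ov).
I_D = (5.22 − 0.41) / 4.12 = 1.17 mA.

I_D = 1.17 mA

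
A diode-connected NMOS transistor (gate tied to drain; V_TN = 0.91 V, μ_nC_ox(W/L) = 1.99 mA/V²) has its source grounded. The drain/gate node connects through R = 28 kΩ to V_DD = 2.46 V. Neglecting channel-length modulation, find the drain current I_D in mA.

With gate tied to drain, V_GS = V_DS ≥ V_GS − V_TN, so the device is in saturation.
KCL at the drain: ½ k_n (V_GS − V_TN)² = (V_DD − V_GS)/R.
Let x = V_GS − 0.91. Then 27.9 x² + x − 1.55 = 0, giving x = 0.219 V (positive root), so V_GS = 1.13 V.
I_D = (V_DD − V_GS)/R = (2.46 − 1.13) / 28 = 0.0475 mA.

I_D = 0.0475 mA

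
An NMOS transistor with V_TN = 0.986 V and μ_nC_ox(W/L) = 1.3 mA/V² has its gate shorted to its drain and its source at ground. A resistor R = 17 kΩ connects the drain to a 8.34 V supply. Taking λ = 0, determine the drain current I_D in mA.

With gate tied to drain, V_GS = V_DS ≥ V_GS − V_TN, so the device is in saturation.
KCL at the drain: ½ k_n (V_GS − V_TN)² = (V_DD − V_GS)/R.
Let x = V_GS − 0.986. Then 11.1 x² + x − 7.354 = 0, giving x = 0.772 V (positive root), so V_GS = 1.76 V.
I_D = (V_DD − V_GS)/R = (8.34 − 1.76) / 17 = 0.387 mA.

I_D = 0.387 mA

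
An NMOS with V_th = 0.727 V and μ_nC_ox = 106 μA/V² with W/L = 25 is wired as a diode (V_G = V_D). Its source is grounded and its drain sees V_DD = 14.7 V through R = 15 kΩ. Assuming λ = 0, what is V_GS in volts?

With gate tied to drain, V_GS = V_DS ≥ V_GS − V_th, so the device is in saturation.
k_n = μ_nC_ox · (W/L) = 2.65 mA/V².
KCL at the drain: ½ k_n (V_GS − V_th)² = (V_DD − V_GS)/R.
Let x = V_GS − 0.727. Then 19.9 x² + x − 13.97 = 0, giving x = 0.814 V (positive root), so V_GS = 1.54 V.
I_D = (V_DD − V_GS)/R = (14.7 − 1.54) / 15 = 0.877 mA.

V_GS = 1.54 V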